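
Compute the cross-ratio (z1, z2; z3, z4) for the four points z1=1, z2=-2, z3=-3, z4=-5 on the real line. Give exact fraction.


Step 1: (z1-z3)(z2-z4) = 4 * 3 = 12
Step 2: (z1-z4)(z2-z3) = 6 * 1 = 6
Step 3: Cross-ratio = 12/6 = 2

2


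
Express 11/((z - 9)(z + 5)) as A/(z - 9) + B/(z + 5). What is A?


Step 1: Multiply both sides by (z - 9) and set z = 9
Step 2: A = 11 / (9 + 5)
Step 3: A = 11 / 14
Step 4: A = 11/14

11/14


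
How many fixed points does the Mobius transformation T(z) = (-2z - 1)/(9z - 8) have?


Step 1: Fixed points satisfy T(z) = z
Step 2: 9z^2 - 6z + 1 = 0
Step 3: Discriminant = (-6)^2 - 4*9*1 = 0
Step 4: Number of fixed points = 1

1


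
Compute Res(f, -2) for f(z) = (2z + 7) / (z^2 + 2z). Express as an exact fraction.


Step 1: Q(z) = z^2 + 2z = (z + 2)(z)
Step 2: Q'(z) = 2z + 2
Step 3: Q'(-2) = -2, P(-2) = 3
Step 4: Res = P(-2)/Q'(-2) = 3/(-2) = -3/2

-3/2


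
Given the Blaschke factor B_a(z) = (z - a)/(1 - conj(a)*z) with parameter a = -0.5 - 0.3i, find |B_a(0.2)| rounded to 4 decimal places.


Step 1: Numerator z0 - a = 0.2 - (-0.5 - 0.3i) = 0.7 + 0.3i
Step 2: Denominator 1 - conj(a)*z0 = 1 - (-0.5 + 0.3i)*0.2 = 1.1 - 0.06i
Step 3: |z0 - a|^2 = 0.7^2 + 0.3^2 = 0.58; |1 - conj(a)*z0|^2 = 1.1^2 + (-0.06)^2 = 1.2136
Step 4: |B_a(0.2)| = sqrt(0.58 / 1.2136) = sqrt(0.477917)
Step 5: = 0.6913

0.6913


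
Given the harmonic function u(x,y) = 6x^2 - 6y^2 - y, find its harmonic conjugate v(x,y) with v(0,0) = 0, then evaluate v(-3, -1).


Step 1: v_x = -u_y = 12y + 1
Step 2: v_y = u_x = 12x + 0
Step 3: v = 12xy + x + C
Step 4: v(0,0) = 0 => C = 0
Step 5: v(-3, -1) = 33

33


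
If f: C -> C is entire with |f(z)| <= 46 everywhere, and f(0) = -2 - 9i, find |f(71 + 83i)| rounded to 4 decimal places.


Step 1: By Liouville's theorem, a bounded entire function is constant.
Step 2: f(z) = f(0) = -2 - 9i for all z.
Step 3: |f(w)| = |-2 - 9i| = sqrt(4 + 81)
Step 4: = 9.2195

9.2195


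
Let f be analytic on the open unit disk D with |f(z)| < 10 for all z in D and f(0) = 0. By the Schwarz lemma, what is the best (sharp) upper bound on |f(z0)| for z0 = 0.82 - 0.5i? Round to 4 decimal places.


Step 1: g = f/10 maps D -> D with g(0) = 0, so by the Schwarz lemma |g(z)| <= |z|, i.e. |f(z)| <= 10|z|; this is sharp (f(z) = 10z).
Step 2: |z0|^2 = 0.82^2 + (-0.5)^2 = 0.9224
Step 3: |z0| = sqrt(0.9224) = 0.960417
Step 4: Best bound = 10 * |z0| = 10 * 0.960417 = 9.6042

9.6042


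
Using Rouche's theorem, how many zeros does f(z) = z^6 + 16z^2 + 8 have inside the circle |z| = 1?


Step 1: On |z| = 1 the three terms have sizes |z^6| = 1^6 = 1, |16z^2| = 16*1^2 = 16, |8| = 8
Step 2: The dominant term is g(z) = 16z^2; let h(z) = z^6 + 8 so f = g + h
Step 3: On |z| = 1: |g| = 16 and |h| <= 1 + 8 = 9
Step 4: Since 16 > 9, |h| < |g| on |z| = 1, so by Rouche f has the same number of zeros as g inside |z| < 1
Step 5: g(z) = 16z^2 has 2 zeros (at the origin, multiplicity 2) inside |z| < 1. Answer = 2

2


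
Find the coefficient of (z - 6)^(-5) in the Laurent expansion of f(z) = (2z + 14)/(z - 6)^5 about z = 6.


Step 1: Write the numerator in powers of (z - 6): 2z + 14 = 2(z - 6) + (2*6 + 14) = 2(z - 6) + 26
Step 2: Divide by (z - 6)^5: f(z) = 26(z - 6)^(-5) + 2(z - 6)^(-4)
Step 3: This finite sum is the Laurent series of f about z = 6.
Step 4: Coefficient of (z - 6)^(-5) = 2*6 + 14 = 26

26


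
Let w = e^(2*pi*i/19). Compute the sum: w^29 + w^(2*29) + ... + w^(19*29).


Step 1: The sum sum_{j=1}^{n} w^(k*j) equals n if n | k, else 0.
Step 2: Here n = 19, k = 29
Step 3: Does n divide k? 19 | 29 -> False
Step 4: Sum = 0

0


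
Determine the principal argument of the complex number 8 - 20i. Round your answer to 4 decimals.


Step 1: z = 8 - 20i
Step 2: arg(z) = atan2(-20, 8)
Step 3: arg(z) = -1.1903

-1.1903


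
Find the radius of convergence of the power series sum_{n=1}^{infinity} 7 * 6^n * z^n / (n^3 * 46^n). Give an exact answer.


Step 1: General term a_n = 7 * 6^n / (n^3 * 46^n)
Step 2: By the root test, |a_n|^(1/n) = 7^(1/n) * 6 / (n^(3/n) * 46) -> 6/46 as n -> infinity (since 7^(1/n) -> 1 and n^(3/n) -> 1)
Step 3: R = 1/lim|a_n|^(1/n) = 46/6 = 23/3

23/3


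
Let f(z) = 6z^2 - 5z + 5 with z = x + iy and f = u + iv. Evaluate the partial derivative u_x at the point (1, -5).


Step 1: f(z) = 6(x+iy)^2 - 5(x+iy) + 5
Step 2: u = 6(x^2 - y^2) - 5x + 5
Step 3: u_x = 12x - 5
Step 4: At (1, -5): u_x = 12 - 5 = 7

7


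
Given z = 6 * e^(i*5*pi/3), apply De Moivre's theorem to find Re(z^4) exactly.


Step 1: By De Moivre's theorem, z^4 = 6^4 * e^(i*4*5*pi/3) = 1296 * (cos(20*pi/3) + i*sin(20*pi/3))
Step 2: |z|^4 = 6^4 = 1296
Step 3: Reduce the angle mod 2*pi: 20*pi/3 - 6*pi = 2*pi/3
Step 4: cos(2*pi/3) = -1/2
Step 5: Re(z^4) = 1296 * (-1/2) = -648

-648


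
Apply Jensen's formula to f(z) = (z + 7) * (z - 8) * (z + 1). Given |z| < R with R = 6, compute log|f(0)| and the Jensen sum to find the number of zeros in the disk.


Jensen's formula: (1/2pi)*integral log|f(Re^it)|dt = log|f(0)| + sum_{|a_k|<R} log(R/|a_k|)
Step 1: f(0) = 7 * (-8) * 1 = -56
Step 2: log|f(0)| = log|-7| + log|8| + log|-1| = 4.0254
Step 3: Zeros inside |z| < 6: -1
Step 4: Jensen sum = log(6/1) = 1.7918
Step 5: n(R) = number of terms in the Jensen sum = count of zeros inside |z| < 6 = 1

1


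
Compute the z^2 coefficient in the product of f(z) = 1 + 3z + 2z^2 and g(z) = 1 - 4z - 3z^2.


Step 1: z^2 term in f*g comes from: (1)*(-3z^2) + (3z)*(-4z) + (2z^2)*(1)
Step 2: = -3 - 12 + 2
Step 3: = -13

-13


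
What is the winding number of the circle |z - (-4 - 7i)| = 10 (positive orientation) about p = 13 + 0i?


Step 1: Center c = (-4, -7), radius = 10
Step 2: |p - c|^2 = 17^2 + 7^2 = 338
Step 3: r^2 = 100
Step 4: |p-c| > r so winding number = 0

0


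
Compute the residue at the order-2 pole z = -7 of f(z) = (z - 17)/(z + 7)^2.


Step 1: Pole of order 2 at z = -7
Step 2: Res = lim d/dz [(z + 7)^2 * f(z)] as z -> -7
Step 3: (z + 7)^2 * f(z) = z - 17
Step 4: d/dz[z - 17] = 1

1


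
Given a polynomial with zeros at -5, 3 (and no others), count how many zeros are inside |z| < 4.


Step 1: Check each root:
  z = -5: |-5| = 5 >= 4
  z = 3: |3| = 3 < 4
Step 2: Count = 1

1


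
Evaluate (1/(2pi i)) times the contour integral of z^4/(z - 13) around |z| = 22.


Step 1: f(z) = z^4, a = 13 is inside |z| = 22
Step 2: By Cauchy integral formula: (1/(2pi*i)) * integral = f(a)
Step 3: f(13) = 13^4 = 28561

28561


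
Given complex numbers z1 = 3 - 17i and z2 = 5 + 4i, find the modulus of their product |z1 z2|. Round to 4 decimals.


Step 1: |z1| = sqrt(3^2 + (-17)^2) = sqrt(298)
Step 2: |z2| = sqrt(5^2 + 4^2) = sqrt(41)
Step 3: |z1*z2| = |z1|*|z2| = sqrt(298) * sqrt(41) = sqrt(298 * 41) = sqrt(12218)
Step 4: = 110.5351

110.5351


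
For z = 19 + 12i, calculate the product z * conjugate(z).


Step 1: conj(z) = 19 - 12i
Step 2: z * conj(z) = 19^2 + 12^2
Step 3: = 361 + 144 = 505

505


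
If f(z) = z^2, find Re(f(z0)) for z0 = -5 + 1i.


Step 1: z0 = -5 + 1i
Step 2: z0^2 = (-5)^2 - 1^2 - 10i
Step 3: real part = 25 - 1 = 24

24


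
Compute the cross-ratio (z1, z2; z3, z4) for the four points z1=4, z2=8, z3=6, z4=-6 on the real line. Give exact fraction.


Step 1: (z1-z3)(z2-z4) = (-2) * 14 = -28
Step 2: (z1-z4)(z2-z3) = 10 * 2 = 20
Step 3: Cross-ratio = -28/20 = -7/5

-7/5


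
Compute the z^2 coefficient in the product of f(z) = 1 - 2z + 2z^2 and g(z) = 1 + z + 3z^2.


Step 1: z^2 term in f*g comes from: (1)*(3z^2) + (-2z)*(z) + (2z^2)*(1)
Step 2: = 3 - 2 + 2
Step 3: = 3

3


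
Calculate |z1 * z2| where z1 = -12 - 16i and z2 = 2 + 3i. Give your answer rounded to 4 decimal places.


Step 1: |z1| = sqrt((-12)^2 + (-16)^2) = sqrt(400)
Step 2: |z2| = sqrt(2^2 + 3^2) = sqrt(13)
Step 3: |z1*z2| = |z1|*|z2| = sqrt(400) * sqrt(13) = sqrt(400 * 13) = sqrt(5200)
Step 4: = 72.111

72.111


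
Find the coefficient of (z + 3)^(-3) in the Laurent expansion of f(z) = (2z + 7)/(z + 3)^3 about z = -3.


Step 1: Write the numerator in powers of (z + 3): 2z + 7 = 2(z + 3) + (2*(-3) + 7) = 2(z + 3) + 1
Step 2: Divide by (z + 3)^3: f(z) = (z + 3)^(-3) + 2(z + 3)^(-2)
Step 3: This finite sum is the Laurent series of f about z = -3.
Step 4: Coefficient of (z + 3)^(-3) = 2*(-3) + 7 = 1

1


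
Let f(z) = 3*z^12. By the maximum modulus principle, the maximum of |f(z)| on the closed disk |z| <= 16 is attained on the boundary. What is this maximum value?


Step 1: On |z| = 16, |f(z)| = 3 * |z|^12 = 3 * 16^12
Step 2: By maximum modulus principle, maximum is on boundary.
Step 3: Maximum = 3 * 281474976710656 = 844424930131968

844424930131968


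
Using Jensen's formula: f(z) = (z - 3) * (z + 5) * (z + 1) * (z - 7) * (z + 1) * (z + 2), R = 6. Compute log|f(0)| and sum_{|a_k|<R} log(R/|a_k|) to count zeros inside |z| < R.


Jensen's formula: (1/2pi)*integral log|f(Re^it)|dt = log|f(0)| + sum_{|a_k|<R} log(R/|a_k|)
Step 1: f(0) = (-3) * 5 * 1 * (-7) * 1 * 2 = 210
Step 2: log|f(0)| = log|3| + log|-5| + log|-1| + log|7| + log|-1| + log|-2| = 5.3471
Step 3: Zeros inside |z| < 6: 3, -5, -1, -1, -2
Step 4: Jensen sum = log(6/3) + log(6/5) + log(6/1) + log(6/1) + log(6/2) = 5.5576
Step 5: n(R) = number of terms in the Jensen sum = count of zeros inside |z| < 6 = 5

5


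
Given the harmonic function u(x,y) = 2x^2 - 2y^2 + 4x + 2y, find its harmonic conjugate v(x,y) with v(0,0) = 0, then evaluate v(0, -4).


Step 1: v_x = -u_y = 4y - 2
Step 2: v_y = u_x = 4x + 4
Step 3: v = 4xy - 2x + 4y + C
Step 4: v(0,0) = 0 => C = 0
Step 5: v(0, -4) = -16

-16


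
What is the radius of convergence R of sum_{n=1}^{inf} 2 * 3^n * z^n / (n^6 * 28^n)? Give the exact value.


Step 1: General term a_n = 2 * 3^n / (n^6 * 28^n)
Step 2: By the root test, |a_n|^(1/n) = 2^(1/n) * 3 / (n^(6/n) * 28) -> 3/28 as n -> infinity (since 2^(1/n) -> 1 and n^(6/n) -> 1)
Step 3: R = 1/lim|a_n|^(1/n) = 28/3

28/3


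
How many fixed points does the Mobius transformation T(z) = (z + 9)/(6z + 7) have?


Step 1: Fixed points satisfy T(z) = z
Step 2: 6z^2 + 6z - 9 = 0
Step 3: Discriminant = 6^2 - 4*6*(-9) = 252
Step 4: Number of fixed points = 2

2


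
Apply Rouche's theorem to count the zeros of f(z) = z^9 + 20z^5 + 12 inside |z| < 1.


Step 1: On |z| = 1 the three terms have sizes |z^9| = 1^9 = 1, |20z^5| = 20*1^5 = 20, |12| = 12
Step 2: The dominant term is g(z) = 20z^5; let h(z) = z^9 + 12 so f = g + h
Step 3: On |z| = 1: |g| = 20 and |h| <= 1 + 12 = 13
Step 4: Since 20 > 13, |h| < |g| on |z| = 1, so by Rouche f has the same number of zeros as g inside |z| < 1
Step 5: g(z) = 20z^5 has 5 zeros (at the origin, multiplicity 5) inside |z| < 1. Answer = 5

5


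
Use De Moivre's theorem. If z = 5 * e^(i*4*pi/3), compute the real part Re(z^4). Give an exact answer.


Step 1: By De Moivre's theorem, z^4 = 5^4 * e^(i*4*4*pi/3) = 625 * (cos(16*pi/3) + i*sin(16*pi/3))
Step 2: |z|^4 = 5^4 = 625
Step 3: Reduce the angle mod 2*pi: 16*pi/3 - 4*pi = 4*pi/3
Step 4: cos(4*pi/3) = -1/2
Step 5: Re(z^4) = 625 * (-1/2) = -625/2

-625/2


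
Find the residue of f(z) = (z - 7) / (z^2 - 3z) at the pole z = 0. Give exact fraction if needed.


Step 1: Q(z) = z^2 - 3z = (z)(z - 3)
Step 2: Q'(z) = 2z - 3
Step 3: Q'(0) = -3, P(0) = -7
Step 4: Res = P(0)/Q'(0) = -7/(-3) = 7/3

7/3


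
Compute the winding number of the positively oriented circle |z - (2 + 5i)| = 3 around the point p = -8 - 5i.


Step 1: Center c = (2, 5), radius = 3
Step 2: |p - c|^2 = (-10)^2 + (-10)^2 = 200
Step 3: r^2 = 9
Step 4: |p-c| > r so winding number = 0

0


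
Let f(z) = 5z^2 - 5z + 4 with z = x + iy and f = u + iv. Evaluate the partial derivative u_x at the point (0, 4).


Step 1: f(z) = 5(x+iy)^2 - 5(x+iy) + 4
Step 2: u = 5(x^2 - y^2) - 5x + 4
Step 3: u_x = 10x - 5
Step 4: At (0, 4): u_x = 0 - 5 = -5

-5


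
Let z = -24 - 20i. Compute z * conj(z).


Step 1: conj(z) = -24 + 20i
Step 2: z * conj(z) = (-24)^2 + (-20)^2
Step 3: = 576 + 400 = 976

976


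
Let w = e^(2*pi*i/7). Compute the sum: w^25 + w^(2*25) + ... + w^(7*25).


Step 1: The sum sum_{j=1}^{n} w^(k*j) equals n if n | k, else 0.
Step 2: Here n = 7, k = 25
Step 3: Does n divide k? 7 | 25 -> False
Step 4: Sum = 0

0


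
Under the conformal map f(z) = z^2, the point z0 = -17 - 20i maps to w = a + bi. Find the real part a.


Step 1: z0 = -17 - 20i
Step 2: z0^2 = (-17)^2 - (-20)^2 + 680i
Step 3: real part = 289 - 400 = -111

-111


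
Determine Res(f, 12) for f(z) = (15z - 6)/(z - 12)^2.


Step 1: Pole of order 2 at z = 12
Step 2: Res = lim d/dz [(z - 12)^2 * f(z)] as z -> 12
Step 3: (z - 12)^2 * f(z) = 15z - 6
Step 4: d/dz[15z - 6] = 15

15


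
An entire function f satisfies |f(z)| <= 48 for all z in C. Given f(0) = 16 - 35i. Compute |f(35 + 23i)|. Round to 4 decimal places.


Step 1: By Liouville's theorem, a bounded entire function is constant.
Step 2: f(z) = f(0) = 16 - 35i for all z.
Step 3: |f(w)| = |16 - 35i| = sqrt(256 + 1225)
Step 4: = 38.4838

38.4838


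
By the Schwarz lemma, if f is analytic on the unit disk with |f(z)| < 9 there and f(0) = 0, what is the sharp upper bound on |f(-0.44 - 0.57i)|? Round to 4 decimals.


Step 1: g = f/9 maps D -> D with g(0) = 0, so by the Schwarz lemma |g(z)| <= |z|, i.e. |f(z)| <= 9|z|; this is sharp (f(z) = 9z).
Step 2: |z0|^2 = (-0.44)^2 + (-0.57)^2 = 0.5185
Step 3: |z0| = sqrt(0.5185) = 0.720069
Step 4: Best bound = 9 * |z0| = 9 * 0.720069 = 6.4806

6.4806


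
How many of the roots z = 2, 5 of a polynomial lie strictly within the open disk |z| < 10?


Step 1: Check each root:
  z = 2: |2| = 2 < 10
  z = 5: |5| = 5 < 10
Step 2: Count = 2

2


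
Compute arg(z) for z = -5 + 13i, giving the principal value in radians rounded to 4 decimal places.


Step 1: z = -5 + 13i
Step 2: arg(z) = atan2(13, -5)
Step 3: arg(z) = 1.938

1.938


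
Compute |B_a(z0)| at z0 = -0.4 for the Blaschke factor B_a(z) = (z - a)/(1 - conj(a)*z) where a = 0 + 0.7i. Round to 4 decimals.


Step 1: Numerator z0 - a = -0.4 - (0 + 0.7i) = -0.4 - 0.7i
Step 2: Denominator 1 - conj(a)*z0 = 1 - (0 - 0.7i)*(-0.4) = 1 - 0.28i
Step 3: |z0 - a|^2 = (-0.4)^2 + (-0.7)^2 = 0.65; |1 - conj(a)*z0|^2 = 1^2 + (-0.28)^2 = 1.0784
Step 4: |B_a(-0.4)| = sqrt(0.65 / 1.0784) = sqrt(0.602745)
Step 5: = 0.7764

0.7764


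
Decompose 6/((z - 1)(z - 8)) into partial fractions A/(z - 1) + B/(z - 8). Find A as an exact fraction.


Step 1: Multiply both sides by (z - 1) and set z = 1
Step 2: A = 6 / (1 - 8)
Step 3: A = 6 / (-7)
Step 4: A = -6/7

-6/7


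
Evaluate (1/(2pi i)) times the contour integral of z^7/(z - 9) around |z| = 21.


Step 1: f(z) = z^7, a = 9 is inside |z| = 21
Step 2: By Cauchy integral formula: (1/(2pi*i)) * integral = f(a)
Step 3: f(9) = 9^7 = 4782969

4782969


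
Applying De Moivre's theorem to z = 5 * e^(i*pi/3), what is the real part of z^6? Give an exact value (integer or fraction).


Step 1: By De Moivre's theorem, z^6 = 5^6 * e^(i*6*pi/3) = 15625 * (cos(2*pi) + i*sin(2*pi))
Step 2: |z|^6 = 5^6 = 15625
Step 3: Reduce the angle mod 2*pi: 2*pi - 2*pi = 0
Step 4: cos(0) = 1
Step 5: Re(z^6) = 15625 * 1 = 15625

15625


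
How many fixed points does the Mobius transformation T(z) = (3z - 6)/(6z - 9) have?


Step 1: Fixed points satisfy T(z) = z
Step 2: 6z^2 - 12z + 6 = 0
Step 3: Discriminant = (-12)^2 - 4*6*6 = 0
Step 4: Number of fixed points = 1

1


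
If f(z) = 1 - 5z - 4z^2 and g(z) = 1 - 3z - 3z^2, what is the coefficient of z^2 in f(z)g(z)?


Step 1: z^2 term in f*g comes from: (1)*(-3z^2) + (-5z)*(-3z) + (-4z^2)*(1)
Step 2: = -3 + 15 - 4
Step 3: = 8

8


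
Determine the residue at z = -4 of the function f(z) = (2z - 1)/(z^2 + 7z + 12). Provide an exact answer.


Step 1: Q(z) = z^2 + 7z + 12 = (z + 4)(z + 3)
Step 2: Q'(z) = 2z + 7
Step 3: Q'(-4) = -1, P(-4) = -9
Step 4: Res = P(-4)/Q'(-4) = -9/(-1) = 9

9


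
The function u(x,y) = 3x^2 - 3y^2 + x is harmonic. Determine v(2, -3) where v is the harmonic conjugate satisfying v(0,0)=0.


Step 1: v_x = -u_y = 6y + 0
Step 2: v_y = u_x = 6x + 1
Step 3: v = 6xy + y + C
Step 4: v(0,0) = 0 => C = 0
Step 5: v(2, -3) = -39

-39


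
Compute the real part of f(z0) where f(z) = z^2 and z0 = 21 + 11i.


Step 1: z0 = 21 + 11i
Step 2: z0^2 = 21^2 - 11^2 + 462i
Step 3: real part = 441 - 121 = 320

320


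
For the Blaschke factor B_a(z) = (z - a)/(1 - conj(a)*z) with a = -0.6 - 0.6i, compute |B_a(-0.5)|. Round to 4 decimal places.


Step 1: Numerator z0 - a = -0.5 - (-0.6 - 0.6i) = 0.1 + 0.6i
Step 2: Denominator 1 - conj(a)*z0 = 1 - (-0.6 + 0.6i)*(-0.5) = 0.7 + 0.3i
Step 3: |z0 - a|^2 = 0.1^2 + 0.6^2 = 0.37; |1 - conj(a)*z0|^2 = 0.7^2 + 0.3^2 = 0.58
Step 4: |B_a(-0.5)| = sqrt(0.37 / 0.58) = sqrt(0.637931)
Step 5: = 0.7987

0.7987


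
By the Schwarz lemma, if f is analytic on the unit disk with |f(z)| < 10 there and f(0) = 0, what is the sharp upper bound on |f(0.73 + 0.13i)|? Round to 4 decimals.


Step 1: g = f/10 maps D -> D with g(0) = 0, so by the Schwarz lemma |g(z)| <= |z|, i.e. |f(z)| <= 10|z|; this is sharp (f(z) = 10z).
Step 2: |z0|^2 = 0.73^2 + 0.13^2 = 0.5498
Step 3: |z0| = sqrt(0.5498) = 0.741485
Step 4: Best bound = 10 * |z0| = 10 * 0.741485 = 7.4148

7.4148


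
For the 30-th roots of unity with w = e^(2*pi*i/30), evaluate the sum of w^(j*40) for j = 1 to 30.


Step 1: The sum sum_{j=1}^{n} w^(k*j) equals n if n | k, else 0.
Step 2: Here n = 30, k = 40
Step 3: Does n divide k? 30 | 40 -> False
Step 4: Sum = 0

0


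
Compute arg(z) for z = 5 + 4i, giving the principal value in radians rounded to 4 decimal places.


Step 1: z = 5 + 4i
Step 2: arg(z) = atan2(4, 5)
Step 3: arg(z) = 0.6747

0.6747


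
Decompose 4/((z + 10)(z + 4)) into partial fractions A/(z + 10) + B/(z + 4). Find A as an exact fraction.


Step 1: Multiply both sides by (z + 10) and set z = -10
Step 2: A = 4 / (-10 + 4)
Step 3: A = 4 / (-6)
Step 4: A = -2/3

-2/3


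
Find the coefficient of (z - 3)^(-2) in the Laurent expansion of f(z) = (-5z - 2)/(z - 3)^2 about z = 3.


Step 1: Write the numerator in powers of (z - 3): -5z - 2 = -5(z - 3) + (-5*3 - 2) = -5(z - 3) - 17
Step 2: Divide by (z - 3)^2: f(z) = -17(z - 3)^(-2) - 5(z - 3)^(-1)
Step 3: This finite sum is the Laurent series of f about z = 3.
Step 4: Coefficient of (z - 3)^(-2) = -5*3 - 2 = -17

-17


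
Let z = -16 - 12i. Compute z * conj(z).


Step 1: conj(z) = -16 + 12i
Step 2: z * conj(z) = (-16)^2 + (-12)^2
Step 3: = 256 + 144 = 400

400


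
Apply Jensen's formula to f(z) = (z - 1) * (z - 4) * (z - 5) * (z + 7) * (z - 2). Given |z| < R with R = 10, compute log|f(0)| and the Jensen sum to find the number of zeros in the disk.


Jensen's formula: (1/2pi)*integral log|f(Re^it)|dt = log|f(0)| + sum_{|a_k|<R} log(R/|a_k|)
Step 1: f(0) = (-1) * (-4) * (-5) * 7 * (-2) = 280
Step 2: log|f(0)| = log|1| + log|4| + log|5| + log|-7| + log|2| = 5.6348
Step 3: Zeros inside |z| < 10: 1, 4, 5, -7, 2
Step 4: Jensen sum = log(10/1) + log(10/4) + log(10/5) + log(10/7) + log(10/2) = 5.8781
Step 5: n(R) = number of terms in the Jensen sum = count of zeros inside |z| < 10 = 5

5


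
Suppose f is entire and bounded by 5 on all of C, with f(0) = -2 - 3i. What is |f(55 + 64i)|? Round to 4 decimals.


Step 1: By Liouville's theorem, a bounded entire function is constant.
Step 2: f(z) = f(0) = -2 - 3i for all z.
Step 3: |f(w)| = |-2 - 3i| = sqrt(4 + 9)
Step 4: = 3.6056

3.6056


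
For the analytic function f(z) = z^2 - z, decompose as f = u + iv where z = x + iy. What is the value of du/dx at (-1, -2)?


Step 1: f(z) = (x+iy)^2 - (x+iy) + 0
Step 2: u = (x^2 - y^2) - x + 0
Step 3: u_x = 2x - 1
Step 4: At (-1, -2): u_x = -2 - 1 = -3

-3


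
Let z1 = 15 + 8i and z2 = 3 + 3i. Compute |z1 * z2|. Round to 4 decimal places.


Step 1: |z1| = sqrt(15^2 + 8^2) = sqrt(289)
Step 2: |z2| = sqrt(3^2 + 3^2) = sqrt(18)
Step 3: |z1*z2| = |z1|*|z2| = sqrt(289) * sqrt(18) = sqrt(289 * 18) = sqrt(5202)
Step 4: = 72.1249

72.1249


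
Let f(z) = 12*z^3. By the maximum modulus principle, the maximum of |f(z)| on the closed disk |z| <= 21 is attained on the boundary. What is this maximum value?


Step 1: On |z| = 21, |f(z)| = 12 * |z|^3 = 12 * 21^3
Step 2: By maximum modulus principle, maximum is on boundary.
Step 3: Maximum = 12 * 9261 = 111132

111132


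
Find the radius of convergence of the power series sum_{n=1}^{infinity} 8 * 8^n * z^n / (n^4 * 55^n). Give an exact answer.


Step 1: General term a_n = 8 * 8^n / (n^4 * 55^n)
Step 2: By the root test, |a_n|^(1/n) = 8^(1/n) * 8 / (n^(4/n) * 55) -> 8/55 as n -> infinity (since 8^(1/n) -> 1 and n^(4/n) -> 1)
Step 3: R = 1/lim|a_n|^(1/n) = 55/8

55/8


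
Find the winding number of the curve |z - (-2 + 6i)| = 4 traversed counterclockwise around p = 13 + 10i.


Step 1: Center c = (-2, 6), radius = 4
Step 2: |p - c|^2 = 15^2 + 4^2 = 241
Step 3: r^2 = 16
Step 4: |p-c| > r so winding number = 0

0


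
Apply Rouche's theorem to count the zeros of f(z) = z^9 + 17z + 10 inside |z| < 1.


Step 1: On |z| = 1 the three terms have sizes |z^9| = 1^9 = 1, |17z| = 17*1 = 17, |10| = 10
Step 2: The dominant term is g(z) = 17z; let h(z) = z^9 + 10 so f = g + h
Step 3: On |z| = 1: |g| = 17 and |h| <= 1 + 10 = 11
Step 4: Since 17 > 11, |h| < |g| on |z| = 1, so by Rouche f has the same number of zeros as g inside |z| < 1
Step 5: g(z) = 17z has 1 zero (at the origin, multiplicity 1) inside |z| < 1. Answer = 1

1


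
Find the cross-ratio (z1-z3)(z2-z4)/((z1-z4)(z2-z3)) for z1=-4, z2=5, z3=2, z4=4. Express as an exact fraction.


Step 1: (z1-z3)(z2-z4) = (-6) * 1 = -6
Step 2: (z1-z4)(z2-z3) = (-8) * 3 = -24
Step 3: Cross-ratio = 6/24 = 1/4

1/4


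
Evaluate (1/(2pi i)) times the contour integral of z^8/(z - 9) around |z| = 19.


Step 1: f(z) = z^8, a = 9 is inside |z| = 19
Step 2: By Cauchy integral formula: (1/(2pi*i)) * integral = f(a)
Step 3: f(9) = 9^8 = 43046721

43046721


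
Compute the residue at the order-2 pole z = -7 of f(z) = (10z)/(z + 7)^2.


Step 1: Pole of order 2 at z = -7
Step 2: Res = lim d/dz [(z + 7)^2 * f(z)] as z -> -7
Step 3: (z + 7)^2 * f(z) = 10z
Step 4: d/dz[10z] = 10

10


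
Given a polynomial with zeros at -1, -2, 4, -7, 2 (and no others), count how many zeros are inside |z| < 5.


Step 1: Check each root:
  z = -1: |-1| = 1 < 5
  z = -2: |-2| = 2 < 5
  z = 4: |4| = 4 < 5
  z = -7: |-7| = 7 >= 5
  z = 2: |2| = 2 < 5
Step 2: Count = 4

4


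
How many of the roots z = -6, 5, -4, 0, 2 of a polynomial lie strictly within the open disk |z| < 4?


Step 1: Check each root:
  z = -6: |-6| = 6 >= 4
  z = 5: |5| = 5 >= 4
  z = -4: |-4| = 4 >= 4
  z = 0: |0| = 0 < 4
  z = 2: |2| = 2 < 4
Step 2: Count = 2

2


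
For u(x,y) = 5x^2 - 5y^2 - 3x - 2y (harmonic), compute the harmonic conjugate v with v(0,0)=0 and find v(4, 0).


Step 1: v_x = -u_y = 10y + 2
Step 2: v_y = u_x = 10x - 3
Step 3: v = 10xy + 2x - 3y + C
Step 4: v(0,0) = 0 => C = 0
Step 5: v(4, 0) = 8

8


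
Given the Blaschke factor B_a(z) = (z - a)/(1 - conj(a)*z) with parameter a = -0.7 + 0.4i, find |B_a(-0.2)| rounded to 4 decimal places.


Step 1: Numerator z0 - a = -0.2 - (-0.7 + 0.4i) = 0.5 - 0.4i
Step 2: Denominator 1 - conj(a)*z0 = 1 - (-0.7 - 0.4i)*(-0.2) = 0.86 - 0.08i
Step 3: |z0 - a|^2 = 0.5^2 + (-0.4)^2 = 0.41; |1 - conj(a)*z0|^2 = 0.86^2 + (-0.08)^2 = 0.746
Step 4: |B_a(-0.2)| = sqrt(0.41 / 0.746) = sqrt(0.549598)
Step 5: = 0.7413

0.7413


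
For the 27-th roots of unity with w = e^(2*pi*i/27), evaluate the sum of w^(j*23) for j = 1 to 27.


Step 1: The sum sum_{j=1}^{n} w^(k*j) equals n if n | k, else 0.
Step 2: Here n = 27, k = 23
Step 3: Does n divide k? 27 | 23 -> False
Step 4: Sum = 0

0


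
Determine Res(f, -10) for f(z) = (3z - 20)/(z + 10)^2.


Step 1: Pole of order 2 at z = -10
Step 2: Res = lim d/dz [(z + 10)^2 * f(z)] as z -> -10
Step 3: (z + 10)^2 * f(z) = 3z - 20
Step 4: d/dz[3z - 20] = 3

3


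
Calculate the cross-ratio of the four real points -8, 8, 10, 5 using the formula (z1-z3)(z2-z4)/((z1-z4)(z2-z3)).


Step 1: (z1-z3)(z2-z4) = (-18) * 3 = -54
Step 2: (z1-z4)(z2-z3) = (-13) * (-2) = 26
Step 3: Cross-ratio = -54/26 = -27/13

-27/13


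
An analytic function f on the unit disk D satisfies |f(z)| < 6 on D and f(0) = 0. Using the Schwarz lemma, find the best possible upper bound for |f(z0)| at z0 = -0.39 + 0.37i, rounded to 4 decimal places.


Step 1: g = f/6 maps D -> D with g(0) = 0, so by the Schwarz lemma |g(z)| <= |z|, i.e. |f(z)| <= 6|z|; this is sharp (f(z) = 6z).
Step 2: |z0|^2 = (-0.39)^2 + 0.37^2 = 0.289
Step 3: |z0| = sqrt(0.289) = 0.537587
Step 4: Best bound = 6 * |z0| = 6 * 0.537587 = 3.2255

3.2255


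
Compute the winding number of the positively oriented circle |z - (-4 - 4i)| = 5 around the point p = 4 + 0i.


Step 1: Center c = (-4, -4), radius = 5
Step 2: |p - c|^2 = 8^2 + 4^2 = 80
Step 3: r^2 = 25
Step 4: |p-c| > r so winding number = 0

0


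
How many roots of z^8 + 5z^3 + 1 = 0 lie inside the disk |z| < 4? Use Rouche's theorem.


Step 1: On |z| = 4 the three terms have sizes |z^8| = 4^8 = 65536, |5z^3| = 5*4^3 = 320, |1| = 1
Step 2: The dominant term is g(z) = z^8; let h(z) = 5z^3 + 1 so f = g + h
Step 3: On |z| = 4: |g| = 65536 and |h| <= 320 + 1 = 321
Step 4: Since 65536 > 321, |h| < |g| on |z| = 4, so by Rouche f has the same number of zeros as g inside |z| < 4
Step 5: g(z) = z^8 has 8 zeros (all at the origin) inside |z| < 4. Answer = 8

8


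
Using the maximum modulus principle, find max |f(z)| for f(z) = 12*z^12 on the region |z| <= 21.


Step 1: On |z| = 21, |f(z)| = 12 * |z|^12 = 12 * 21^12
Step 2: By maximum modulus principle, maximum is on boundary.
Step 3: Maximum = 12 * 7355827511386641 = 88269930136639692

88269930136639692


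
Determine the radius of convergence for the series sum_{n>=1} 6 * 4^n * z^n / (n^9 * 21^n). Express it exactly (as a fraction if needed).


Step 1: General term a_n = 6 * 4^n / (n^9 * 21^n)
Step 2: By the root test, |a_n|^(1/n) = 6^(1/n) * 4 / (n^(9/n) * 21) -> 4/21 as n -> infinity (since 6^(1/n) -> 1 and n^(9/n) -> 1)
Step 3: R = 1/lim|a_n|^(1/n) = 21/4

21/4


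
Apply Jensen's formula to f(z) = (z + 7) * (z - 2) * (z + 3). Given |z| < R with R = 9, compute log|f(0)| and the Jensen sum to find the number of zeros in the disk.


Jensen's formula: (1/2pi)*integral log|f(Re^it)|dt = log|f(0)| + sum_{|a_k|<R} log(R/|a_k|)
Step 1: f(0) = 7 * (-2) * 3 = -42
Step 2: log|f(0)| = log|-7| + log|2| + log|-3| = 3.7377
Step 3: Zeros inside |z| < 9: -7, 2, -3
Step 4: Jensen sum = log(9/7) + log(9/2) + log(9/3) = 2.854
Step 5: n(R) = number of terms in the Jensen sum = count of zeros inside |z| < 9 = 3

3


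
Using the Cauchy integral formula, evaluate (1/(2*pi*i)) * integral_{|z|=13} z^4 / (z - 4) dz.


Step 1: f(z) = z^4, a = 4 is inside |z| = 13
Step 2: By Cauchy integral formula: (1/(2pi*i)) * integral = f(a)
Step 3: f(4) = 4^4 = 256

256


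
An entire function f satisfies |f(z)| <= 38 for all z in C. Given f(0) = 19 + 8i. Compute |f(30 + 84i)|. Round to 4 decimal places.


Step 1: By Liouville's theorem, a bounded entire function is constant.
Step 2: f(z) = f(0) = 19 + 8i for all z.
Step 3: |f(w)| = |19 + 8i| = sqrt(361 + 64)
Step 4: = 20.6155

20.6155


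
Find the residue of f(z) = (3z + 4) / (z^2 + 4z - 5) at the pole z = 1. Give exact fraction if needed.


Step 1: Q(z) = z^2 + 4z - 5 = (z - 1)(z + 5)
Step 2: Q'(z) = 2z + 4
Step 3: Q'(1) = 6, P(1) = 7
Step 4: Res = P(1)/Q'(1) = 7/6 = 7/6

7/6


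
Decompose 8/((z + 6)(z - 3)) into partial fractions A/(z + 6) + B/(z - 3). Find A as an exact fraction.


Step 1: Multiply both sides by (z + 6) and set z = -6
Step 2: A = 8 / (-6 - 3)
Step 3: A = 8 / (-9)
Step 4: A = -8/9

-8/9


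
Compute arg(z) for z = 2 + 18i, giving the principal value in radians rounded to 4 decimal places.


Step 1: z = 2 + 18i
Step 2: arg(z) = atan2(18, 2)
Step 3: arg(z) = 1.4601

1.4601


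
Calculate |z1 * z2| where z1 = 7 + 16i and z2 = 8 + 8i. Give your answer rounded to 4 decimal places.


Step 1: |z1| = sqrt(7^2 + 16^2) = sqrt(305)
Step 2: |z2| = sqrt(8^2 + 8^2) = sqrt(128)
Step 3: |z1*z2| = |z1|*|z2| = sqrt(305) * sqrt(128) = sqrt(305 * 128) = sqrt(39040)
Step 4: = 197.5854

197.5854


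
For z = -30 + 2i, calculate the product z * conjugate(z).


Step 1: conj(z) = -30 - 2i
Step 2: z * conj(z) = (-30)^2 + 2^2
Step 3: = 900 + 4 = 904

904


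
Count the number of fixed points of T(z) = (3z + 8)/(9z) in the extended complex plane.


Step 1: Fixed points satisfy T(z) = z
Step 2: 9z^2 - 3z - 8 = 0
Step 3: Discriminant = (-3)^2 - 4*9*(-8) = 297
Step 4: Number of fixed points = 2

2


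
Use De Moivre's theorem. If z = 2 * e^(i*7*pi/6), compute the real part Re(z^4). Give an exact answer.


Step 1: By De Moivre's theorem, z^4 = 2^4 * e^(i*4*7*pi/6) = 16 * (cos(14*pi/3) + i*sin(14*pi/3))
Step 2: |z|^4 = 2^4 = 16
Step 3: Reduce the angle mod 2*pi: 14*pi/3 - 4*pi = 2*pi/3
Step 4: cos(2*pi/3) = -1/2
Step 5: Re(z^4) = 16 * (-1/2) = -8

-8


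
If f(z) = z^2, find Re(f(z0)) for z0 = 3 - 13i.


Step 1: z0 = 3 - 13i
Step 2: z0^2 = 3^2 - (-13)^2 - 78i
Step 3: real part = 9 - 169 = -160

-160


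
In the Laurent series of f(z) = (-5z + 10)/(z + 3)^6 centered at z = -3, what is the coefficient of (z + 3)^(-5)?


Step 1: Write the numerator in powers of (z + 3): -5z + 10 = -5(z + 3) + (-5*(-3) + 10) = -5(z + 3) + 25
Step 2: Divide by (z + 3)^6: f(z) = 25(z + 3)^(-6) - 5(z + 3)^(-5)
Step 3: This finite sum is the Laurent series of f about z = -3.
Step 4: Coefficient of (z + 3)^(-5) = coefficient of (z + 3) in the re-centred numerator = -5

-5


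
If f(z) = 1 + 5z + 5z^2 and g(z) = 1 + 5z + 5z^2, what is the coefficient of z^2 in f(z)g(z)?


Step 1: z^2 term in f*g comes from: (1)*(5z^2) + (5z)*(5z) + (5z^2)*(1)
Step 2: = 5 + 25 + 5
Step 3: = 35

35


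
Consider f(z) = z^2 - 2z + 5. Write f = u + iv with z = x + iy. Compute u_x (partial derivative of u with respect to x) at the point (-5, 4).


Step 1: f(z) = (x+iy)^2 - 2(x+iy) + 5
Step 2: u = (x^2 - y^2) - 2x + 5
Step 3: u_x = 2x - 2
Step 4: At (-5, 4): u_x = -10 - 2 = -12

-12


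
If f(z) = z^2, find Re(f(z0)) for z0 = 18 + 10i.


Step 1: z0 = 18 + 10i
Step 2: z0^2 = 18^2 - 10^2 + 360i
Step 3: real part = 324 - 100 = 224

224


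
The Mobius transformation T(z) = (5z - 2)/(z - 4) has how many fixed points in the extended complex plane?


Step 1: Fixed points satisfy T(z) = z
Step 2: z^2 - 9z + 2 = 0
Step 3: Discriminant = (-9)^2 - 4*1*2 = 73
Step 4: Number of fixed points = 2

2


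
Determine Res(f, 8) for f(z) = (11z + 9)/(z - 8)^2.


Step 1: Pole of order 2 at z = 8
Step 2: Res = lim d/dz [(z - 8)^2 * f(z)] as z -> 8
Step 3: (z - 8)^2 * f(z) = 11z + 9
Step 4: d/dz[11z + 9] = 11

11


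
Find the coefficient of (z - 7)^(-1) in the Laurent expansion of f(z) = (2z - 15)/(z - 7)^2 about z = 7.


Step 1: Write the numerator in powers of (z - 7): 2z - 15 = 2(z - 7) + (2*7 - 15) = 2(z - 7) - 1
Step 2: Divide by (z - 7)^2: f(z) = -(z - 7)^(-2) + 2(z - 7)^(-1)
Step 3: This finite sum is the Laurent series of f about z = 7.
Step 4: Coefficient of (z - 7)^(-1) = coefficient of (z - 7) in the re-centred numerator = 2

2


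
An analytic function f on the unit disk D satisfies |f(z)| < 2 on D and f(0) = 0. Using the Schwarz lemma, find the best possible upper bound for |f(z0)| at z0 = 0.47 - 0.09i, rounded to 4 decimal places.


Step 1: g = f/2 maps D -> D with g(0) = 0, so by the Schwarz lemma |g(z)| <= |z|, i.e. |f(z)| <= 2|z|; this is sharp (f(z) = 2z).
Step 2: |z0|^2 = 0.47^2 + (-0.09)^2 = 0.229
Step 3: |z0| = sqrt(0.229) = 0.478539
Step 4: Best bound = 2 * |z0| = 2 * 0.478539 = 0.9571

0.9571


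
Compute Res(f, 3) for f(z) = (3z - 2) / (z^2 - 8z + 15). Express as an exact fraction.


Step 1: Q(z) = z^2 - 8z + 15 = (z - 3)(z - 5)
Step 2: Q'(z) = 2z - 8
Step 3: Q'(3) = -2, P(3) = 7
Step 4: Res = P(3)/Q'(3) = 7/(-2) = -7/2

-7/2


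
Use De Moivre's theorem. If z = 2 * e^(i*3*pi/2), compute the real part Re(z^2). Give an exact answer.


Step 1: By De Moivre's theorem, z^2 = 2^2 * e^(i*2*3*pi/2) = 4 * (cos(3*pi) + i*sin(3*pi))
Step 2: |z|^2 = 2^2 = 4
Step 3: Reduce the angle mod 2*pi: 3*pi - 2*pi = pi
Step 4: cos(pi) = -1
Step 5: Re(z^2) = 4 * (-1) = -4

-4


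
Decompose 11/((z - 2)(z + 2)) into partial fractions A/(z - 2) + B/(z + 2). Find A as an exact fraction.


Step 1: Multiply both sides by (z - 2) and set z = 2
Step 2: A = 11 / (2 + 2)
Step 3: A = 11 / 4
Step 4: A = 11/4

11/4


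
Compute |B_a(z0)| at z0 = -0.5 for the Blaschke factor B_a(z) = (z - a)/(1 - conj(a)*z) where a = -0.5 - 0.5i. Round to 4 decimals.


Step 1: Numerator z0 - a = -0.5 - (-0.5 - 0.5i) = 0 + 0.5i
Step 2: Denominator 1 - conj(a)*z0 = 1 - (-0.5 + 0.5i)*(-0.5) = 0.75 + 0.25i
Step 3: |z0 - a|^2 = 0^2 + 0.5^2 = 0.25; |1 - conj(a)*z0|^2 = 0.75^2 + 0.25^2 = 0.625
Step 4: |B_a(-0.5)| = sqrt(0.25 / 0.625) = sqrt(0.4)
Step 5: = 0.6325

0.6325


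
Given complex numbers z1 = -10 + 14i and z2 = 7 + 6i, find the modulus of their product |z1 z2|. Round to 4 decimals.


Step 1: |z1| = sqrt((-10)^2 + 14^2) = sqrt(296)
Step 2: |z2| = sqrt(7^2 + 6^2) = sqrt(85)
Step 3: |z1*z2| = |z1|*|z2| = sqrt(296) * sqrt(85) = sqrt(296 * 85) = sqrt(25160)
Step 4: = 158.619

158.619


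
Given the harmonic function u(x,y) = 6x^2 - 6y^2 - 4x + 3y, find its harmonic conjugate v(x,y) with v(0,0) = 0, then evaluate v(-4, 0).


Step 1: v_x = -u_y = 12y - 3
Step 2: v_y = u_x = 12x - 4
Step 3: v = 12xy - 3x - 4y + C
Step 4: v(0,0) = 0 => C = 0
Step 5: v(-4, 0) = 12

12


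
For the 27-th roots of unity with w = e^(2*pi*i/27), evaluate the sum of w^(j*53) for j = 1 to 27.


Step 1: The sum sum_{j=1}^{n} w^(k*j) equals n if n | k, else 0.
Step 2: Here n = 27, k = 53
Step 3: Does n divide k? 27 | 53 -> False
Step 4: Sum = 0

0


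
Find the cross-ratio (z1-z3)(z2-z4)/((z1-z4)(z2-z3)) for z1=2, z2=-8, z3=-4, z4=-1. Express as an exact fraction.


Step 1: (z1-z3)(z2-z4) = 6 * (-7) = -42
Step 2: (z1-z4)(z2-z3) = 3 * (-4) = -12
Step 3: Cross-ratio = 42/12 = 7/2

7/2


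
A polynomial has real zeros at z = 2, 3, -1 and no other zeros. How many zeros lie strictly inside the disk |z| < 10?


Step 1: Check each root:
  z = 2: |2| = 2 < 10
  z = 3: |3| = 3 < 10
  z = -1: |-1| = 1 < 10
Step 2: Count = 3

3


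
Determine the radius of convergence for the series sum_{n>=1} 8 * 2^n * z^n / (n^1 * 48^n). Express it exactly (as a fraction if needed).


Step 1: General term a_n = 8 * 2^n / (n^1 * 48^n)
Step 2: By the root test, |a_n|^(1/n) = 8^(1/n) * 2 / (n^(1/n) * 48) -> 2/48 as n -> infinity (since 8^(1/n) -> 1 and n^(1/n) -> 1)
Step 3: R = 1/lim|a_n|^(1/n) = 48/2 = 24

24


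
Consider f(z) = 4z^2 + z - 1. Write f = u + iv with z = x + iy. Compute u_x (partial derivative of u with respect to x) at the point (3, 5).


Step 1: f(z) = 4(x+iy)^2 + (x+iy) - 1
Step 2: u = 4(x^2 - y^2) + x - 1
Step 3: u_x = 8x + 1
Step 4: At (3, 5): u_x = 24 + 1 = 25

25


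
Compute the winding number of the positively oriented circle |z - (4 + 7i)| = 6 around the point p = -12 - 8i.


Step 1: Center c = (4, 7), radius = 6
Step 2: |p - c|^2 = (-16)^2 + (-15)^2 = 481
Step 3: r^2 = 36
Step 4: |p-c| > r so winding number = 0

0


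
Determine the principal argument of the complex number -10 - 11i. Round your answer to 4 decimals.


Step 1: z = -10 - 11i
Step 2: arg(z) = atan2(-11, -10)
Step 3: arg(z) = -2.3086

-2.3086


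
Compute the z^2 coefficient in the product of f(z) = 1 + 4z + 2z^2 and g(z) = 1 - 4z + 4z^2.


Step 1: z^2 term in f*g comes from: (1)*(4z^2) + (4z)*(-4z) + (2z^2)*(1)
Step 2: = 4 - 16 + 2
Step 3: = -10

-10


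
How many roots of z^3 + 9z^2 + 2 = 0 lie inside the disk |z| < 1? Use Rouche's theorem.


Step 1: On |z| = 1 the three terms have sizes |z^3| = 1^3 = 1, |9z^2| = 9*1^2 = 9, |2| = 2
Step 2: The dominant term is g(z) = 9z^2; let h(z) = z^3 + 2 so f = g + h
Step 3: On |z| = 1: |g| = 9 and |h| <= 1 + 2 = 3
Step 4: Since 9 > 3, |h| < |g| on |z| = 1, so by Rouche f has the same number of zeros as g inside |z| < 1
Step 5: g(z) = 9z^2 has 2 zeros (at the origin, multiplicity 2) inside |z| < 1. Answer = 2

2


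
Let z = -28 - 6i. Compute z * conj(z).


Step 1: conj(z) = -28 + 6i
Step 2: z * conj(z) = (-28)^2 + (-6)^2
Step 3: = 784 + 36 = 820

820


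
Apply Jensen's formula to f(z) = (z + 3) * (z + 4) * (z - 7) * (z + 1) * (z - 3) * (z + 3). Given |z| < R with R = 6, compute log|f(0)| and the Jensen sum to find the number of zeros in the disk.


Jensen's formula: (1/2pi)*integral log|f(Re^it)|dt = log|f(0)| + sum_{|a_k|<R} log(R/|a_k|)
Step 1: f(0) = 3 * 4 * (-7) * 1 * (-3) * 3 = 756
Step 2: log|f(0)| = log|-3| + log|-4| + log|7| + log|-1| + log|3| + log|-3| = 6.628
Step 3: Zeros inside |z| < 6: -3, -4, -1, 3, -3
Step 4: Jensen sum = log(6/3) + log(6/4) + log(6/1) + log(6/3) + log(6/3) = 4.2767
Step 5: n(R) = number of terms in the Jensen sum = count of zeros inside |z| < 6 = 5

5


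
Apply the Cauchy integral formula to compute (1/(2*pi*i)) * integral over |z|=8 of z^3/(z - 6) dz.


Step 1: f(z) = z^3, a = 6 is inside |z| = 8
Step 2: By Cauchy integral formula: (1/(2pi*i)) * integral = f(a)
Step 3: f(6) = 6^3 = 216

216


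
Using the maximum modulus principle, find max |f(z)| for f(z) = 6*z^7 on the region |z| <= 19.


Step 1: On |z| = 19, |f(z)| = 6 * |z|^7 = 6 * 19^7
Step 2: By maximum modulus principle, maximum is on boundary.
Step 3: Maximum = 6 * 893871739 = 5363230434

5363230434


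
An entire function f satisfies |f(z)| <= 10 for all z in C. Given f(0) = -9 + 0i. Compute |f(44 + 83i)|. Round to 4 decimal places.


Step 1: By Liouville's theorem, a bounded entire function is constant.
Step 2: f(z) = f(0) = -9 + 0i for all z.
Step 3: |f(w)| = |-9 + 0i| = sqrt(81 + 0)
Step 4: = 9.0

9.0


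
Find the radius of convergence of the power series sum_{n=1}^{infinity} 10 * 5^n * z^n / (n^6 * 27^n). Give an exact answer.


Step 1: General term a_n = 10 * 5^n / (n^6 * 27^n)
Step 2: By the root test, |a_n|^(1/n) = 10^(1/n) * 5 / (n^(6/n) * 27) -> 5/27 as n -> infinity (since 10^(1/n) -> 1 and n^(6/n) -> 1)
Step 3: R = 1/lim|a_n|^(1/n) = 27/5

27/5


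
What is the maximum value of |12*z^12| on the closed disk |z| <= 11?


Step 1: On |z| = 11, |f(z)| = 12 * |z|^12 = 12 * 11^12
Step 2: By maximum modulus principle, maximum is on boundary.
Step 3: Maximum = 12 * 3138428376721 = 37661140520652

37661140520652


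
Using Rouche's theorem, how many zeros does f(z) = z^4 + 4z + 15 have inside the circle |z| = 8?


Step 1: On |z| = 8 the three terms have sizes |z^4| = 8^4 = 4096, |4z| = 4*8 = 32, |15| = 15
Step 2: The dominant term is g(z) = z^4; let h(z) = 4z + 15 so f = g + h
Step 3: On |z| = 8: |g| = 4096 and |h| <= 32 + 15 = 47
Step 4: Since 4096 > 47, |h| < |g| on |z| = 8, so by Rouche f has the same number of zeros as g inside |z| < 8
Step 5: g(z) = z^4 has 4 zeros (all at the origin) inside |z| < 8. Answer = 4

4


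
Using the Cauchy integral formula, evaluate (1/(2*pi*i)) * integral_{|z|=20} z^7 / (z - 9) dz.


Step 1: f(z) = z^7, a = 9 is inside |z| = 20
Step 2: By Cauchy integral formula: (1/(2pi*i)) * integral = f(a)
Step 3: f(9) = 9^7 = 4782969

4782969


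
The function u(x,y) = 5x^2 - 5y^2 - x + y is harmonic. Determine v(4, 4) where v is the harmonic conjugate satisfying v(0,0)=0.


Step 1: v_x = -u_y = 10y - 1
Step 2: v_y = u_x = 10x - 1
Step 3: v = 10xy - x - y + C
Step 4: v(0,0) = 0 => C = 0
Step 5: v(4, 4) = 152

152


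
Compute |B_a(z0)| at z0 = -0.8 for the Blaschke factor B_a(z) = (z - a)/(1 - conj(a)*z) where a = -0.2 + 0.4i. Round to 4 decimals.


Step 1: Numerator z0 - a = -0.8 - (-0.2 + 0.4i) = -0.6 - 0.4i
Step 2: Denominator 1 - conj(a)*z0 = 1 - (-0.2 - 0.4i)*(-0.8) = 0.84 - 0.32i
Step 3: |z0 - a|^2 = (-0.6)^2 + (-0.4)^2 = 0.52; |1 - conj(a)*z0|^2 = 0.84^2 + (-0.32)^2 = 0.808
Step 4: |B_a(-0.8)| = sqrt(0.52 / 0.808) = sqrt(0.643564)
Step 5: = 0.8022

0.8022
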